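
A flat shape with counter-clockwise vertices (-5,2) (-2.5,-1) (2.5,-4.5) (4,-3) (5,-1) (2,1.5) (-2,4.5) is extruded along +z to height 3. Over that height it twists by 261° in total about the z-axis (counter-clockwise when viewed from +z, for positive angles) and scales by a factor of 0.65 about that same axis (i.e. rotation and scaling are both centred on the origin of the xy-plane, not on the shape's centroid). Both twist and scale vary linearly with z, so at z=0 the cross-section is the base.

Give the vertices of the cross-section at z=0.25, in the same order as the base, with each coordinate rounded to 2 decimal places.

Cross-section at z=0.25: (-5.23,0.00) (-1.89,-1.80) (3.87,-3.16) (4.69,-1.27) (4.87,0.90) (1.26,2.07) (-3.42,3.34)

t = z/height = 0.25/3 = 0.0833333
s = 1 + (scale-1)·z/height = 1 + (0.65-1)·0.25/3 = 0.970833
θ = twist·z/height = 261°·0.25/3 = 21.7500° = 0.379609 rad
cos θ = 0.928810, sin θ = 0.370557 (intermediates below are computed at full precision and shown rounded to 5 d.p.)
v1: (-5,2) → rotate → (-5.38516,0.00483) → ×s → (-5.22810,0.00469) → (-5.23,0.00)
v2: (-2.5,-1) → rotate → (-1.95147,-1.85520) → ×s → (-1.89455,-1.80109) → (-1.89,-1.80)
v3: (2.5,-4.5) → rotate → (3.98953,-3.25325) → ×s → (3.87317,-3.15836) → (3.87,-3.16)
v4: (4,-3) → rotate → (4.82691,-1.30420) → ×s → (4.68613,-1.26616) → (4.69,-1.27)
v5: (5,-1) → rotate → (5.01461,0.92398) → ×s → (4.86835,0.89703) → (4.87,0.90)
v6: (2,1.5) → rotate → (1.30178,2.13433) → ×s → (1.26381,2.07208) → (1.26,2.07)
v7: (-2,4.5) → rotate → (-3.52513,3.43853) → ×s → (-3.42231,3.33824) → (-3.42,3.34)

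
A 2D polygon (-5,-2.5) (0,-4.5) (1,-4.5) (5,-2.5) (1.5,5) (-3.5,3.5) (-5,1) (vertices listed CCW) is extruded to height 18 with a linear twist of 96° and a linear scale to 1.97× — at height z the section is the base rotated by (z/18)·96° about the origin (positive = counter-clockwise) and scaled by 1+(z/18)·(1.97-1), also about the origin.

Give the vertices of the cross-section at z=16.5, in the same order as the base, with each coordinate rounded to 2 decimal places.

t = z/height = 16.5/18 = 0.916667
s = 1 + (scale-1)·z/height = 1 + (1.97-1)·16.5/18 = 1.889167
θ = twist·z/height = 96°·16.5/18 = 88.0000° = 1.535890 rad
cos θ = 0.034899, sin θ = 0.999391 (intermediates below are computed at full precision and shown rounded to 5 d.p.)
v1: (-5,-2.5) → rotate → (2.32398,-5.08420) → ×s → (4.39038,-9.60491) → (4.39,-9.60)
v2: (0,-4.5) → rotate → (4.49726,-0.15705) → ×s → (8.49607,-0.29669) → (8.50,-0.30)
v3: (1,-4.5) → rotate → (4.53216,0.84234) → ×s → (8.56200,1.59133) → (8.56,1.59)
v4: (5,-2.5) → rotate → (2.67297,4.90971) → ×s → (5.04969,9.27525) → (5.05,9.28)
v5: (1.5,5) → rotate → (-4.94460,1.67358) → ×s → (-9.34118,3.16168) → (-9.34,3.16)
v6: (-3.5,3.5) → rotate → (-3.62002,-3.37572) → ×s → (-6.83881,-6.37730) → (-6.84,-6.38)
v7: (-5,1) → rotate → (-1.17389,-4.96205) → ×s → (-2.21767,-9.37415) → (-2.22,-9.37)

Cross-section at z=16.5: (4.39,-9.60) (8.50,-0.30) (8.56,1.59) (5.05,9.28) (-9.34,3.16) (-6.84,-6.38) (-2.22,-9.37)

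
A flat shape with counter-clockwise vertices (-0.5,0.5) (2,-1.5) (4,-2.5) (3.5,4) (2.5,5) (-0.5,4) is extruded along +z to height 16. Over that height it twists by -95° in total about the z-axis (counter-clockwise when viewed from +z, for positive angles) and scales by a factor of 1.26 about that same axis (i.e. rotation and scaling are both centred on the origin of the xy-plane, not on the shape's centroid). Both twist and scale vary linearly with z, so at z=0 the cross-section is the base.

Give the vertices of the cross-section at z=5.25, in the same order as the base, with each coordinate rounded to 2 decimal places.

Cross-section at z=5.25: (-0.18,0.75) (1.01,-2.52) (2.31,-4.57) (5.50,1.75) (5.13,3.24) (1.78,4.00)

t = z/height = 5.25/16 = 0.328125
s = 1 + (scale-1)·z/height = 1 + (1.26-1)·5.25/16 = 1.085313
θ = twist·z/height = -95°·5.25/16 = -31.1719° = -0.544052 rad
cos θ = 0.855618, sin θ = -0.517607 (intermediates below are computed at full precision and shown rounded to 5 d.p.)
v1: (-0.5,0.5) → rotate → (-0.16901,0.68661) → ×s → (-0.18342,0.74519) → (-0.18,0.75)
v2: (2,-1.5) → rotate → (0.93483,-2.31864) → ×s → (1.01458,-2.51645) → (1.01,-2.52)
v3: (4,-2.5) → rotate → (2.12846,-4.20947) → ×s → (2.31004,-4.56860) → (2.31,-4.57)
v4: (3.5,4) → rotate → (5.06509,1.61085) → ×s → (5.49721,1.74827) → (5.50,1.75)
v5: (2.5,5) → rotate → (4.72708,2.98407) → ×s → (5.13036,3.23865) → (5.13,3.24)
v6: (-0.5,4) → rotate → (1.64262,3.68128) → ×s → (1.78276,3.99534) → (1.78,4.00)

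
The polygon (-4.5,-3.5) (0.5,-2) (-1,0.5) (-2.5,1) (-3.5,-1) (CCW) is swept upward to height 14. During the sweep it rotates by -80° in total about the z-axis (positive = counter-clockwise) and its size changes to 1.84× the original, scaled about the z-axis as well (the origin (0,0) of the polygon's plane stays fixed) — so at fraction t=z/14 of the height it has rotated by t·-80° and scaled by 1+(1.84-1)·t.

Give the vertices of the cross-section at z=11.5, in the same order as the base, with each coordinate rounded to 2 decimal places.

t = z/height = 11.5/14 = 0.821429
s = 1 + (scale-1)·z/height = 1 + (1.84-1)·11.5/14 = 1.690000
θ = twist·z/height = -80°·11.5/14 = -65.7143° = -1.146931 rad
cos θ = 0.411287, sin θ = -0.911506 (intermediates below are computed at full precision and shown rounded to 5 d.p.)
v1: (-4.5,-3.5) → rotate → (-5.04106,2.66227) → ×s → (-8.51940,4.49924) → (-8.52,4.50)
v2: (0.5,-2) → rotate → (-1.61737,-1.27833) → ×s → (-2.73335,-2.16037) → (-2.73,-2.16)
v3: (-1,0.5) → rotate → (0.04447,1.11715) → ×s → (0.07515,1.88798) → (0.08,1.89)
v4: (-2.5,1) → rotate → (-0.11671,2.69005) → ×s → (-0.19724,4.54619) → (-0.20,4.55)
v5: (-3.5,-1) → rotate → (-2.35101,2.77898) → ×s → (-3.97321,4.69648) → (-3.97,4.70)

Cross-section at z=11.5: (-8.52,4.50) (-2.73,-2.16) (0.08,1.89) (-0.20,4.55) (-3.97,4.70)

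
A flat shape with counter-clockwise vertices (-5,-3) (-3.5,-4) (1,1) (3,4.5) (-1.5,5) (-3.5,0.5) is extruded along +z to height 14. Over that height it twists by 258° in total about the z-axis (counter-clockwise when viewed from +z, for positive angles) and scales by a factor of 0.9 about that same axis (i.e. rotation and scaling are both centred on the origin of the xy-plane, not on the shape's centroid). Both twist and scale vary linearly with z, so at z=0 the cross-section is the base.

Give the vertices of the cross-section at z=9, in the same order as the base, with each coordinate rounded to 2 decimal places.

Cross-section at z=9: (5.22,1.58) (4.09,2.83) (-1.14,-0.68) (-3.75,-3.40) (0.22,-4.88) (3.06,-1.25)

t = z/height = 9/14 = 0.642857
s = 1 + (scale-1)·z/height = 1 + (0.9-1)·9/14 = 0.935714
θ = twist·z/height = 258°·9/14 = 165.8571° = 2.894753 rad
cos θ = -0.969690, sin θ = 0.244340 (intermediates below are computed at full precision and shown rounded to 5 d.p.)
v1: (-5,-3) → rotate → (5.58147,1.68737) → ×s → (5.22266,1.57889) → (5.22,1.58)
v2: (-3.5,-4) → rotate → (4.37127,3.02357) → ×s → (4.09026,2.82919) → (4.09,2.83)
v3: (1,1) → rotate → (-1.21403,-0.72535) → ×s → (-1.13599,-0.67872) → (-1.14,-0.68)
v4: (3,4.5) → rotate → (-4.00860,-3.63058) → ×s → (-3.75090,-3.39719) → (-3.75,-3.40)
v5: (-1.5,5) → rotate → (0.23283,-5.21496) → ×s → (0.21786,-4.87971) → (0.22,-4.88)
v6: (-3.5,0.5) → rotate → (3.27174,-1.34004) → ×s → (3.06142,-1.25389) → (3.06,-1.25)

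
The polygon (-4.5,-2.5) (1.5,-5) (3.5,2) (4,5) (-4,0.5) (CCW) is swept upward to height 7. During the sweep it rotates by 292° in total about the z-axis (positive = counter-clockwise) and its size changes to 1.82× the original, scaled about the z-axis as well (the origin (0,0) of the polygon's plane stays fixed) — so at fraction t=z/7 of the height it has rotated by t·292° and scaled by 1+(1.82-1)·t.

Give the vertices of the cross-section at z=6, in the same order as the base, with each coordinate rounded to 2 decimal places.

Cross-section at z=6: (-1.42,8.65) (-8.88,0.47) (1.20,-6.76) (5.72,-9.28) (3.10,6.12)

t = z/height = 6/7 = 0.857143
s = 1 + (scale-1)·z/height = 1 + (1.82-1)·6/7 = 1.702857
θ = twist·z/height = 292°·6/7 = 250.2857° = 4.368310 rad
cos θ = -0.337330, sin θ = -0.941386 (intermediates below are computed at full precision and shown rounded to 5 d.p.)
v1: (-4.5,-2.5) → rotate → (-0.83548,5.07956) → ×s → (-1.42271,8.64977) → (-1.42,8.65)
v2: (1.5,-5) → rotate → (-5.21293,0.27457) → ×s → (-8.87687,0.46755) → (-8.88,0.47)
v3: (3.5,2) → rotate → (0.70212,-3.96951) → ×s → (1.19561,-6.75951) → (1.20,-6.76)
v4: (4,5) → rotate → (3.35761,-5.45220) → ×s → (5.71753,-9.28431) → (5.72,-9.28)
v5: (-4,0.5) → rotate → (1.82001,3.59688) → ×s → (3.09922,6.12497) → (3.10,6.12)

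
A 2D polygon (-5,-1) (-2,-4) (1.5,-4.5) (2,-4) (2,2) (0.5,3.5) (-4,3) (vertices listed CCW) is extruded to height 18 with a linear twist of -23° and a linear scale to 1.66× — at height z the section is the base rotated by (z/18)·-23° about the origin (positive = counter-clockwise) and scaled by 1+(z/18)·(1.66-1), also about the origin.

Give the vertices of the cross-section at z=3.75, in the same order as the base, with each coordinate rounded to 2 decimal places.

t = z/height = 3.75/18 = 0.208333
s = 1 + (scale-1)·z/height = 1 + (1.66-1)·3.75/18 = 1.137500
θ = twist·z/height = -23°·3.75/18 = -4.7917° = -0.083630 rad
cos θ = 0.996505, sin θ = -0.083533 (intermediates below are computed at full precision and shown rounded to 5 d.p.)
v1: (-5,-1) → rotate → (-5.06606,-0.57884) → ×s → (-5.76264,-0.65843) → (-5.76,-0.66)
v2: (-2,-4) → rotate → (-2.32714,-3.81895) → ×s → (-2.64712,-4.34406) → (-2.65,-4.34)
v3: (1.5,-4.5) → rotate → (1.11886,-4.60957) → ×s → (1.27270,-5.24339) → (1.27,-5.24)
v4: (2,-4) → rotate → (1.65888,-4.15309) → ×s → (1.88697,-4.72414) → (1.89,-4.72)
v5: (2,2) → rotate → (2.16008,1.82594) → ×s → (2.45709,2.07701) → (2.46,2.08)
v6: (0.5,3.5) → rotate → (0.79062,3.44600) → ×s → (0.89933,3.91983) → (0.90,3.92)
v7: (-4,3) → rotate → (-3.73542,3.32365) → ×s → (-4.24904,3.78065) → (-4.25,3.78)

Cross-section at z=3.75: (-5.76,-0.66) (-2.65,-4.34) (1.27,-5.24) (1.89,-4.72) (2.46,2.08) (0.90,3.92) (-4.25,3.78)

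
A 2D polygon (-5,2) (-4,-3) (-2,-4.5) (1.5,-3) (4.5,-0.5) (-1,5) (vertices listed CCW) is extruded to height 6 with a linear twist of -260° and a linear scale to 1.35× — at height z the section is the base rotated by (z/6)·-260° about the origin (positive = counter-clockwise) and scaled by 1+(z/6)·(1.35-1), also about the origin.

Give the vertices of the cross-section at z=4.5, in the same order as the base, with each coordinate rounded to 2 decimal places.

Cross-section at z=4.5: (5.44,-4.07) (5.86,2.35) (3.91,4.83) (-0.85,4.15) (-5.32,2.08) (-0.41,-6.42)

t = z/height = 4.5/6 = 0.75
s = 1 + (scale-1)·z/height = 1 + (1.35-1)·4.5/6 = 1.262500
θ = twist·z/height = -260°·4.5/6 = -195.0000° = -3.403392 rad
cos θ = -0.965926, sin θ = 0.258819 (intermediates below are computed at full precision and shown rounded to 5 d.p.)
v1: (-5,2) → rotate → (4.31199,-3.22595) → ×s → (5.44389,-4.07276) → (5.44,-4.07)
v2: (-4,-3) → rotate → (4.64016,1.86250) → ×s → (5.85820,2.35141) → (5.86,2.35)
v3: (-2,-4.5) → rotate → (3.09654,3.82903) → ×s → (3.90938,4.83415) → (3.91,4.83)
v4: (1.5,-3) → rotate → (-0.67243,3.28601) → ×s → (-0.84894,4.14858) → (-0.85,4.15)
v5: (4.5,-0.5) → rotate → (-4.21726,1.64765) → ×s → (-5.32429,2.08016) → (-5.32,2.08)
v6: (-1,5) → rotate → (-0.32817,-5.08845) → ×s → (-0.41431,-6.42417) → (-0.41,-6.42)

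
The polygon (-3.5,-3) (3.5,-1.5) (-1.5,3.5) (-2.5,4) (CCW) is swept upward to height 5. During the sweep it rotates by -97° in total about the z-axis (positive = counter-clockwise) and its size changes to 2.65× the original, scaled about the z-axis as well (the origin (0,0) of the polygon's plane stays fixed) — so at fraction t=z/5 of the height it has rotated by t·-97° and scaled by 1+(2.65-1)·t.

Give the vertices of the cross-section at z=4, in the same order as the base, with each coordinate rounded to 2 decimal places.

Cross-section at z=4: (-8.54,6.44) (-1.66,-8.68) (7.18,5.14) (7.82,7.66)

t = z/height = 4/5 = 0.8
s = 1 + (scale-1)·z/height = 1 + (2.65-1)·4/5 = 2.320000
θ = twist·z/height = -97°·4/5 = -77.6000° = -1.354375 rad
cos θ = 0.214735, sin θ = -0.976672 (intermediates below are computed at full precision and shown rounded to 5 d.p.)
v1: (-3.5,-3) → rotate → (-3.68159,2.77415) → ×s → (-8.54129,6.43602) → (-8.54,6.44)
v2: (3.5,-1.5) → rotate → (-0.71343,-3.74046) → ×s → (-1.65517,-8.67786) → (-1.66,-8.68)
v3: (-1.5,3.5) → rotate → (3.09625,2.21658) → ×s → (7.18330,5.14247) → (7.18,5.14)
v4: (-2.5,4) → rotate → (3.36985,3.30062) → ×s → (7.81805,7.65744) → (7.82,7.66)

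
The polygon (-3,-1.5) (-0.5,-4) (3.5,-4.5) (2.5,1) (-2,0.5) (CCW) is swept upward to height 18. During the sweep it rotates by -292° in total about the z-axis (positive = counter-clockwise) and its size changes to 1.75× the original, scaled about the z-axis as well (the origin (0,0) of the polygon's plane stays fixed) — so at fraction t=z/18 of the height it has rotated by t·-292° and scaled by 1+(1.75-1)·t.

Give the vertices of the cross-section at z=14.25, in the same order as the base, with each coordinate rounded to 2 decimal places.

Cross-section at z=14.25: (4.86,-2.23) (5.47,3.38) (2.09,8.84) (-3.74,2.10) (1.38,-2.98)

t = z/height = 14.25/18 = 0.791667
s = 1 + (scale-1)·z/height = 1 + (1.75-1)·14.25/18 = 1.593750
θ = twist·z/height = -292°·14.25/18 = -231.1667° = -4.034619 rad
cos θ = -0.627057, sin θ = 0.778973 (intermediates below are computed at full precision and shown rounded to 5 d.p.)
v1: (-3,-1.5) → rotate → (3.04963,-1.39633) → ×s → (4.86035,-2.22541) → (4.86,-2.23)
v2: (-0.5,-4) → rotate → (3.42942,2.11874) → ×s → (5.46564,3.37674) → (5.47,3.38)
v3: (3.5,-4.5) → rotate → (1.31068,5.54816) → ×s → (2.08890,8.84239) → (2.09,8.84)
v4: (2.5,1) → rotate → (-2.34662,1.32038) → ×s → (-3.73992,2.10435) → (-3.74,2.10)
v5: (-2,0.5) → rotate → (0.86463,-1.87148) → ×s → (1.37800,-2.98266) → (1.38,-2.98)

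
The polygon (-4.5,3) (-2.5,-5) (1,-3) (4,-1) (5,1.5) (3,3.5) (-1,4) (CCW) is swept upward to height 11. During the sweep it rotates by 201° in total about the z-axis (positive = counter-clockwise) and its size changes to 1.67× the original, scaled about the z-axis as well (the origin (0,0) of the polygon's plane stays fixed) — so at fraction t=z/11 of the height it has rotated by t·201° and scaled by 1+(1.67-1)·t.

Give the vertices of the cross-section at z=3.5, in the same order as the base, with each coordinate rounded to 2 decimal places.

t = z/height = 3.5/11 = 0.318182
s = 1 + (scale-1)·z/height = 1 + (1.67-1)·3.5/11 = 1.213182
θ = twist·z/height = 201°·3.5/11 = 63.9545° = 1.116217 rad
cos θ = 0.439084, sin θ = 0.898446 (intermediates below are computed at full precision and shown rounded to 5 d.p.)
v1: (-4.5,3) → rotate → (-4.67122,-2.72575) → ×s → (-5.66703,-3.30684) → (-5.67,-3.31)
v2: (-2.5,-5) → rotate → (3.39452,-4.44154) → ×s → (4.11817,-5.38839) → (4.12,-5.39)
v3: (1,-3) → rotate → (3.13442,-0.41881) → ×s → (3.80262,-0.50809) → (3.80,-0.51)
v4: (4,-1) → rotate → (2.65478,3.15470) → ×s → (3.22073,3.82722) → (3.22,3.83)
v5: (5,1.5) → rotate → (0.84775,5.15086) → ×s → (1.02848,6.24892) → (1.03,6.25)
v6: (3,3.5) → rotate → (-1.82731,4.23213) → ×s → (-2.21686,5.13435) → (-2.22,5.13)
v7: (-1,4) → rotate → (-4.03287,0.85789) → ×s → (-4.89260,1.04078) → (-4.89,1.04)

Cross-section at z=3.5: (-5.67,-3.31) (4.12,-5.39) (3.80,-0.51) (3.22,3.83) (1.03,6.25) (-2.22,5.13) (-4.89,1.04)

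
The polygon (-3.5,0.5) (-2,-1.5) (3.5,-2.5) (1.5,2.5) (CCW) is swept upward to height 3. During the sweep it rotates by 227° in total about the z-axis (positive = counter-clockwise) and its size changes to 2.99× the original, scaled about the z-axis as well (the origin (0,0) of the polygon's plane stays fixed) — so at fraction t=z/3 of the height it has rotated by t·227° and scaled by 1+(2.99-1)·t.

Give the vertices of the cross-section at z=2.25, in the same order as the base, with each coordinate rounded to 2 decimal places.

Cross-section at z=2.25: (8.39,-2.71) (5.55,2.84) (-7.54,7.62) (-4.74,-5.51)

t = z/height = 2.25/3 = 0.75
s = 1 + (scale-1)·z/height = 1 + (2.99-1)·2.25/3 = 2.492500
θ = twist·z/height = 227°·2.25/3 = 170.2500° = 2.971423 rad
cos θ = -0.985556, sin θ = 0.169350 (intermediates below are computed at full precision and shown rounded to 5 d.p.)
v1: (-3.5,0.5) → rotate → (3.36477,-1.08550) → ×s → (8.38669,-2.70561) → (8.39,-2.71)
v2: (-2,-1.5) → rotate → (2.22514,1.13964) → ×s → (5.54615,2.84054) → (5.55,2.84)
v3: (3.5,-2.5) → rotate → (-3.02607,3.05661) → ×s → (-7.54249,7.61861) → (-7.54,7.62)
v4: (1.5,2.5) → rotate → (-1.90171,-2.20987) → ×s → (-4.74001,-5.50809) → (-4.74,-5.51)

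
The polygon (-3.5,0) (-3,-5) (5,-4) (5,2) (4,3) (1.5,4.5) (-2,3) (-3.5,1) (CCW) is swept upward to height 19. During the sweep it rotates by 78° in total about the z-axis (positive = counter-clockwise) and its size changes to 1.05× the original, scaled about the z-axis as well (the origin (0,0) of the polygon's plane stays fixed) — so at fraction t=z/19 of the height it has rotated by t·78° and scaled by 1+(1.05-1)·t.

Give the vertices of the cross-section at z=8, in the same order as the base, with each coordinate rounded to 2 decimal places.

Cross-section at z=8: (-3.00,-1.94) (0.20,-5.95) (6.50,-0.66) (3.18,4.48) (1.77,4.79) (-1.21,4.69) (-3.38,1.47) (-3.56,-1.08)

t = z/height = 8/19 = 0.421053
s = 1 + (scale-1)·z/height = 1 + (1.05-1)·8/19 = 1.021053
θ = twist·z/height = 78°·8/19 = 32.8421° = 0.573203 rad
cos θ = 0.840168, sin θ = 0.542326 (intermediates below are computed at full precision and shown rounded to 5 d.p.)
v1: (-3.5,0) → rotate → (-2.94059,-1.89814) → ×s → (-3.00250,-1.93810) → (-3.00,-1.94)
v2: (-3,-5) → rotate → (0.19112,-5.82782) → ×s → (0.19515,-5.95051) → (0.20,-5.95)
v3: (5,-4) → rotate → (6.37014,-0.64904) → ×s → (6.50425,-0.66271) → (6.50,-0.66)
v4: (5,2) → rotate → (3.11619,4.39197) → ×s → (3.18179,4.48443) → (3.18,4.48)
v5: (4,3) → rotate → (1.73370,4.68981) → ×s → (1.77019,4.78854) → (1.77,4.79)
v6: (1.5,4.5) → rotate → (-1.18021,4.59425) → ×s → (-1.20506,4.69097) → (-1.21,4.69)
v7: (-2,3) → rotate → (-3.30731,1.43585) → ×s → (-3.37694,1.46608) → (-3.38,1.47)
v8: (-3.5,1) → rotate → (-3.48291,-1.05797) → ×s → (-3.55624,-1.08025) → (-3.56,-1.08)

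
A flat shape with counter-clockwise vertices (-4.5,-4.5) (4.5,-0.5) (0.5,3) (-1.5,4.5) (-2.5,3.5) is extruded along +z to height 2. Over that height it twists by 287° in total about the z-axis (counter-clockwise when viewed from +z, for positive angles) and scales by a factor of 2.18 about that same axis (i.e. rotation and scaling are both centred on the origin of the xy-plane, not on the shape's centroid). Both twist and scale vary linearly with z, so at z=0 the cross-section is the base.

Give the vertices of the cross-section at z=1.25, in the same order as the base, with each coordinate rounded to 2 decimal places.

Cross-section at z=1.25: (7.90,7.73) (-7.81,0.95) (-0.93,-5.20) (2.52,-7.85) (4.28,-6.13)

t = z/height = 1.25/2 = 0.625
s = 1 + (scale-1)·z/height = 1 + (2.18-1)·1.25/2 = 1.737500
θ = twist·z/height = 287°·1.25/2 = 179.3750° = 3.130684 rad
cos θ = -0.999941, sin θ = 0.010908 (intermediates below are computed at full precision and shown rounded to 5 d.p.)
v1: (-4.5,-4.5) → rotate → (4.54882,4.45065) → ×s → (7.90357,7.73300) → (7.90,7.73)
v2: (4.5,-0.5) → rotate → (-4.49428,0.54906) → ×s → (-7.80881,0.95399) → (-7.81,0.95)
v3: (0.5,3) → rotate → (-0.53269,-2.99437) → ×s → (-0.92556,-5.20271) → (-0.93,-5.20)
v4: (-1.5,4.5) → rotate → (1.45082,-4.51609) → ×s → (2.52081,-7.84671) → (2.52,-7.85)
v5: (-2.5,3.5) → rotate → (2.46167,-3.52706) → ×s → (4.27716,-6.12827) → (4.28,-6.13)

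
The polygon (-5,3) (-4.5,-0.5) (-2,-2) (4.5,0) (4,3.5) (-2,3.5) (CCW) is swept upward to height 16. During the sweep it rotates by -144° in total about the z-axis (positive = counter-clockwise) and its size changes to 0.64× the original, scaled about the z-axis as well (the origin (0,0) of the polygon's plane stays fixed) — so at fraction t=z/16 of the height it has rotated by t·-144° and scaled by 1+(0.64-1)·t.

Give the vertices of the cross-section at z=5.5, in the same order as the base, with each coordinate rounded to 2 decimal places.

Cross-section at z=5.5: (-0.85,5.04) (-2.89,2.71) (-2.47,0.19) (2.56,-3.00) (4.61,-0.67) (1.19,3.32)

t = z/height = 5.5/16 = 0.34375
s = 1 + (scale-1)·z/height = 1 + (0.64-1)·5.5/16 = 0.876250
θ = twist·z/height = -144°·5.5/16 = -49.5000° = -0.863938 rad
cos θ = 0.649448, sin θ = -0.760406 (intermediates below are computed at full precision and shown rounded to 5 d.p.)
v1: (-5,3) → rotate → (-0.96602,5.75037) → ×s → (-0.84648,5.03877) → (-0.85,5.04)
v2: (-4.5,-0.5) → rotate → (-3.30272,3.09710) → ×s → (-2.89401,2.71384) → (-2.89,2.71)
v3: (-2,-2) → rotate → (-2.81971,0.22192) → ×s → (-2.47077,0.19445) → (-2.47,0.19)
v4: (4.5,0) → rotate → (2.92252,-3.42183) → ×s → (2.56085,-2.99838) → (2.56,-3.00)
v5: (4,3.5) → rotate → (5.25921,-0.76856) → ×s → (4.60839,-0.67345) → (4.61,-0.67)
v6: (-2,3.5) → rotate → (1.36252,3.79388) → ×s → (1.19391,3.32439) → (1.19,3.32)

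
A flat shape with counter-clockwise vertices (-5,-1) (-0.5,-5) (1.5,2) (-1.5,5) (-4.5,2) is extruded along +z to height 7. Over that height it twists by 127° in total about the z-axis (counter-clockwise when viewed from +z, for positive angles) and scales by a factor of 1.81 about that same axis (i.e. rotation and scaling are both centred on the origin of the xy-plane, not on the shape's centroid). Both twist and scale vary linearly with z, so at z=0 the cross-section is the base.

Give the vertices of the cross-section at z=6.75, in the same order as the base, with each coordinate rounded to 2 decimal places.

t = z/height = 6.75/7 = 0.964286
s = 1 + (scale-1)·z/height = 1 + (1.81-1)·6.75/7 = 1.781071
θ = twist·z/height = 127°·6.75/7 = 122.4643° = 2.137405 rad
cos θ = -0.536774, sin θ = 0.843726 (intermediates below are computed at full precision and shown rounded to 5 d.p.)
v1: (-5,-1) → rotate → (3.52760,-3.68186) → ×s → (6.28290,-6.55765) → (6.28,-6.56)
v2: (-0.5,-5) → rotate → (4.48702,2.26201) → ×s → (7.99170,4.02879) → (7.99,4.03)
v3: (1.5,2) → rotate → (-2.49261,0.19204) → ×s → (-4.43952,0.34204) → (-4.44,0.34)
v4: (-1.5,5) → rotate → (-3.41347,-3.94946) → ×s → (-6.07963,-7.03427) → (-6.08,-7.03)
v5: (-4.5,2) → rotate → (0.72803,-4.87032) → ×s → (1.29667,-8.67438) → (1.30,-8.67)

Cross-section at z=6.75: (6.28,-6.56) (7.99,4.03) (-4.44,0.34) (-6.08,-7.03) (1.30,-8.67)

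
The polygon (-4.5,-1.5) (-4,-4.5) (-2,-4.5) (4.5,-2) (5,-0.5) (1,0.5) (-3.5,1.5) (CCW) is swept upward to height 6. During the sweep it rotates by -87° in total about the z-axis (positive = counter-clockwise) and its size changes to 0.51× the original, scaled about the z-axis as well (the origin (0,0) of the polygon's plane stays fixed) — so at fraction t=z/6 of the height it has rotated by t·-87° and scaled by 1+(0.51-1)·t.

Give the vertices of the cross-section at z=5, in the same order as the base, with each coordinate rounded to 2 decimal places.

Cross-section at z=5: (-1.65,2.27) (-3.25,1.46) (-2.90,0.33) (-0.33,-2.90) (0.61,-2.91) (0.46,-0.48) (0.22,2.24)

t = z/height = 5/6 = 0.833333
s = 1 + (scale-1)·z/height = 1 + (0.51-1)·5/6 = 0.591667
θ = twist·z/height = -87°·5/6 = -72.5000° = -1.265364 rad
cos θ = 0.300706, sin θ = -0.953717 (intermediates below are computed at full precision and shown rounded to 5 d.p.)
v1: (-4.5,-1.5) → rotate → (-2.78375,3.84067) → ×s → (-1.64705,2.27239) → (-1.65,2.27)
v2: (-4,-4.5) → rotate → (-5.49455,2.46169) → ×s → (-3.25094,1.45650) → (-3.25,1.46)
v3: (-2,-4.5) → rotate → (-4.89314,0.55426) → ×s → (-2.89511,0.32794) → (-2.90,0.33)
v4: (4.5,-2) → rotate → (-0.55426,-4.89314) → ×s → (-0.32794,-2.89511) → (-0.33,-2.90)
v5: (5,-0.5) → rotate → (1.02667,-4.91894) → ×s → (0.60745,-2.91037) → (0.61,-2.91)
v6: (1,0.5) → rotate → (0.77756,-0.80336) → ×s → (0.46006,-0.47532) → (0.46,-0.48)
v7: (-3.5,1.5) → rotate → (0.37811,3.78907) → ×s → (0.22371,2.24187) → (0.22,2.24)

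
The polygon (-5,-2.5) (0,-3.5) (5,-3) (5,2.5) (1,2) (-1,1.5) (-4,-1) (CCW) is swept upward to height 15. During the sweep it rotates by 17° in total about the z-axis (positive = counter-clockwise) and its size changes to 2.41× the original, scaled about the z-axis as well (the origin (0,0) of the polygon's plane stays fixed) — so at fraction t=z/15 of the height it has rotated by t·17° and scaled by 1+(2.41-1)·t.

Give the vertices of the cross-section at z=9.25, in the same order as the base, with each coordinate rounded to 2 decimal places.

t = z/height = 9.25/15 = 0.616667
s = 1 + (scale-1)·z/height = 1 + (2.41-1)·9.25/15 = 1.869500
θ = twist·z/height = 17°·9.25/15 = 10.4833° = 0.182969 rad
cos θ = 0.983308, sin θ = 0.181950 (intermediates below are computed at full precision and shown rounded to 5 d.p.)
v1: (-5,-2.5) → rotate → (-4.46167,-3.36802) → ×s → (-8.34108,-6.29651) → (-8.34,-6.30)
v2: (0,-3.5) → rotate → (0.63682,-3.44158) → ×s → (1.19054,-6.43403) → (1.19,-6.43)
v3: (5,-3) → rotate → (5.46239,-2.04018) → ×s → (10.21193,-3.81411) → (10.21,-3.81)
v4: (5,2.5) → rotate → (4.46167,3.36802) → ×s → (8.34108,6.29651) → (8.34,6.30)
v5: (1,2) → rotate → (0.61941,2.14857) → ×s → (1.15798,4.01674) → (1.16,4.02)
v6: (-1,1.5) → rotate → (-1.25623,1.29301) → ×s → (-2.34853,2.41729) → (-2.35,2.42)
v7: (-4,-1) → rotate → (-3.75128,-1.71111) → ×s → (-7.01302,-3.19891) → (-7.01,-3.20)

Cross-section at z=9.25: (-8.34,-6.30) (1.19,-6.43) (10.21,-3.81) (8.34,6.30) (1.16,4.02) (-2.35,2.42) (-7.01,-3.20)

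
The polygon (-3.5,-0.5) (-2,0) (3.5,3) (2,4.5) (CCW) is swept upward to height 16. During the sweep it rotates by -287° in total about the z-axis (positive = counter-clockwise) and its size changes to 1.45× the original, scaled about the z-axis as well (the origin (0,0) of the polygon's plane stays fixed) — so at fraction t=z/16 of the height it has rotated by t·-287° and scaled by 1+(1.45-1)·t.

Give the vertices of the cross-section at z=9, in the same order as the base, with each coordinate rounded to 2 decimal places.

t = z/height = 9/16 = 0.5625
s = 1 + (scale-1)·z/height = 1 + (1.45-1)·9/16 = 1.253125
θ = twist·z/height = -287°·9/16 = -161.4375° = -2.817616 rad
cos θ = -0.947977, sin θ = -0.318339 (intermediates below are computed at full precision and shown rounded to 5 d.p.)
v1: (-3.5,-0.5) → rotate → (3.15875,1.58817) → ×s → (3.95831,1.99018) → (3.96,1.99)
v2: (-2,0) → rotate → (1.89595,0.63668) → ×s → (2.37587,0.79784) → (2.38,0.80)
v3: (3.5,3) → rotate → (-2.36290,-3.95812) → ×s → (-2.96101,-4.96002) → (-2.96,-4.96)
v4: (2,4.5) → rotate → (-0.46343,-4.90257) → ×s → (-0.58073,-6.14354) → (-0.58,-6.14)

Cross-section at z=9: (3.96,1.99) (2.38,0.80) (-2.96,-4.96) (-0.58,-6.14)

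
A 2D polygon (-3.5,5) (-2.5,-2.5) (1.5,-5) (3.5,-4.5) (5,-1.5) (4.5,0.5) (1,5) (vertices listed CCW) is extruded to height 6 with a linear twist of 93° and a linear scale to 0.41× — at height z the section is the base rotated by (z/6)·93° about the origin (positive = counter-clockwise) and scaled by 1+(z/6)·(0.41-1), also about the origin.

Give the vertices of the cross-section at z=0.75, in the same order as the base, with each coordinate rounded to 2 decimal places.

t = z/height = 0.75/6 = 0.125
s = 1 + (scale-1)·z/height = 1 + (0.41-1)·0.75/6 = 0.926250
θ = twist·z/height = 93°·0.75/6 = 11.6250° = 0.202895 rad
cos θ = 0.979487, sin θ = 0.201505 (intermediates below are computed at full precision and shown rounded to 5 d.p.)
v1: (-3.5,5) → rotate → (-4.43573,4.19217) → ×s → (-4.10860,3.88300) → (-4.11,3.88)
v2: (-2.5,-2.5) → rotate → (-1.94496,-2.95248) → ×s → (-1.80151,-2.73474) → (-1.80,-2.73)
v3: (1.5,-5) → rotate → (2.47676,-4.59518) → ×s → (2.29410,-4.25628) → (2.29,-4.26)
v4: (3.5,-4.5) → rotate → (4.33498,-3.70242) → ×s → (4.01528,-3.42937) → (4.02,-3.43)
v5: (5,-1.5) → rotate → (5.19970,-0.46170) → ×s → (4.81622,-0.42765) → (4.82,-0.43)
v6: (4.5,0.5) → rotate → (4.30694,1.39652) → ×s → (3.98930,1.29352) → (3.99,1.29)
v7: (1,5) → rotate → (-0.02804,5.09894) → ×s → (-0.02597,4.72290) → (-0.03,4.72)

Cross-section at z=0.75: (-4.11,3.88) (-1.80,-2.73) (2.29,-4.26) (4.02,-3.43) (4.82,-0.43) (3.99,1.29) (-0.03,4.72)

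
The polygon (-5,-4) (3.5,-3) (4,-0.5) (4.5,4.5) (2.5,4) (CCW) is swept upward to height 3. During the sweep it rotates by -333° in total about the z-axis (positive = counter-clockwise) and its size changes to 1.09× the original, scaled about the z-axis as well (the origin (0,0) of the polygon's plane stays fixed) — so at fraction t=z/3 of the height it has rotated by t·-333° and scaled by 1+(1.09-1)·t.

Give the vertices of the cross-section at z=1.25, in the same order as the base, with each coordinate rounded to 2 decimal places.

Cross-section at z=1.25: (1.16,6.54) (-4.78,-0.05) (-3.46,-2.35) (-0.43,-6.59) (0.79,-4.83)

t = z/height = 1.25/3 = 0.416667
s = 1 + (scale-1)·z/height = 1 + (1.09-1)·1.25/3 = 1.037500
θ = twist·z/height = -333°·1.25/3 = -138.7500° = -2.421644 rad
cos θ = -0.751840, sin θ = -0.659346 (intermediates below are computed at full precision and shown rounded to 5 d.p.)
v1: (-5,-4) → rotate → (1.12182,6.30409) → ×s → (1.16388,6.54049) → (1.16,6.54)
v2: (3.5,-3) → rotate → (-4.60948,-0.05219) → ×s → (-4.78233,-0.05415) → (-4.78,-0.05)
v3: (4,-0.5) → rotate → (-3.33703,-2.26146) → ×s → (-3.46217,-2.34627) → (-3.46,-2.35)
v4: (4.5,4.5) → rotate → (-0.41622,-6.35034) → ×s → (-0.43183,-6.58847) → (-0.43,-6.59)
v5: (2.5,4) → rotate → (0.75778,-4.65572) → ×s → (0.78620,-4.83031) → (0.79,-4.83)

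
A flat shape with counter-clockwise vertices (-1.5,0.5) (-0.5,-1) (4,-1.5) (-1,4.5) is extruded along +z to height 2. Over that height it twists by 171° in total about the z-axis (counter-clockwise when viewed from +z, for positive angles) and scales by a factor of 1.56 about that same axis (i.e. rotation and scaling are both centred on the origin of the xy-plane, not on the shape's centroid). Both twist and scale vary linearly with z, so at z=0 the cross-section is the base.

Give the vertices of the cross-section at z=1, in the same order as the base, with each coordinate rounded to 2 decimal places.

t = z/height = 1/2 = 0.5
s = 1 + (scale-1)·z/height = 1 + (1.56-1)·1/2 = 1.280000
θ = twist·z/height = 171°·1/2 = 85.5000° = 1.492257 rad
cos θ = 0.078459, sin θ = 0.996917 (intermediates below are computed at full precision and shown rounded to 5 d.p.)
v1: (-1.5,0.5) → rotate → (-0.61615,-1.45615) → ×s → (-0.78867,-1.86387) → (-0.79,-1.86)
v2: (-0.5,-1) → rotate → (0.95769,-0.57692) → ×s → (1.22584,-0.73845) → (1.23,-0.74)
v3: (4,-1.5) → rotate → (1.80921,3.86998) → ×s → (2.31579,4.95358) → (2.32,4.95)
v4: (-1,4.5) → rotate → (-4.56459,-0.64385) → ×s → (-5.84267,-0.82413) → (-5.84,-0.82)

Cross-section at z=1: (-0.79,-1.86) (1.23,-0.74) (2.32,4.95) (-5.84,-0.82)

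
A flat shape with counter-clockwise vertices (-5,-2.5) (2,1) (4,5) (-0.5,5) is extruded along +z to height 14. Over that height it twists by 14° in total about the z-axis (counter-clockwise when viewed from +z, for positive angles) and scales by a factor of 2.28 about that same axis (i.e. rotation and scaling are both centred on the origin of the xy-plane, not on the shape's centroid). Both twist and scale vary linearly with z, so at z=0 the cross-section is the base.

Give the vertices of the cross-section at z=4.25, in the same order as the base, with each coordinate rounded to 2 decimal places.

Cross-section at z=4.25: (-6.67,-3.98) (2.67,1.59) (5.02,7.34) (-1.21,6.87)

t = z/height = 4.25/14 = 0.303571
s = 1 + (scale-1)·z/height = 1 + (2.28-1)·4.25/14 = 1.388571
θ = twist·z/height = 14°·4.25/14 = 4.2500° = 0.074176 rad
cos θ = 0.997250, sin θ = 0.074108 (intermediates below are computed at full precision and shown rounded to 5 d.p.)
v1: (-5,-2.5) → rotate → (-4.80098,-2.86367) → ×s → (-6.66650,-3.97641) → (-6.67,-3.98)
v2: (2,1) → rotate → (1.92039,1.14547) → ×s → (2.66660,1.59056) → (2.67,1.59)
v3: (4,5) → rotate → (3.61846,5.28268) → ×s → (5.02449,7.33539) → (5.02,7.34)
v4: (-0.5,5) → rotate → (-0.86917,4.94920) → ×s → (-1.20690,6.87231) → (-1.21,6.87)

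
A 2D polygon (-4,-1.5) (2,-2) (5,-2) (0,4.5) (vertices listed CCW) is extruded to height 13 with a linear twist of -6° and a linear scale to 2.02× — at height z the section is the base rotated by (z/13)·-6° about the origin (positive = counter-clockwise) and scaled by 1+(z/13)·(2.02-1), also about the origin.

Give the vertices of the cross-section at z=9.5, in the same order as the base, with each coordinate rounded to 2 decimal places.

Cross-section at z=9.5: (-7.16,-2.08) (3.21,-3.75) (8.43,-4.15) (0.60,7.83)

t = z/height = 9.5/13 = 0.730769
s = 1 + (scale-1)·z/height = 1 + (2.02-1)·9.5/13 = 1.745385
θ = twist·z/height = -6°·9.5/13 = -4.3846° = -0.076526 rad
cos θ = 0.997073, sin θ = -0.076451 (intermediates below are computed at full precision and shown rounded to 5 d.p.)
v1: (-4,-1.5) → rotate → (-4.10297,-1.18980) → ×s → (-7.16126,-2.07667) → (-7.16,-2.08)
v2: (2,-2) → rotate → (1.84124,-2.14705) → ×s → (3.21368,-3.74743) → (3.21,-3.75)
v3: (5,-2) → rotate → (4.83246,-2.37640) → ×s → (8.43451,-4.14774) → (8.43,-4.15)
v4: (0,4.5) → rotate → (0.34403,4.48683) → ×s → (0.60047,7.83124) → (0.60,7.83)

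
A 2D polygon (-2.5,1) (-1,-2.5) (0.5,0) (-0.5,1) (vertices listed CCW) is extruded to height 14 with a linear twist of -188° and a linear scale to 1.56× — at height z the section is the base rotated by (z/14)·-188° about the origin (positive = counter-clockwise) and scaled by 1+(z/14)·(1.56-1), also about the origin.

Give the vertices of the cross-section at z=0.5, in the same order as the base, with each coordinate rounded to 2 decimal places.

t = z/height = 0.5/14 = 0.0357143
s = 1 + (scale-1)·z/height = 1 + (1.56-1)·0.5/14 = 1.020000
θ = twist·z/height = -188°·0.5/14 = -6.7143° = -0.117186 rad
cos θ = 0.993142, sin θ = -0.116918 (intermediates below are computed at full precision and shown rounded to 5 d.p.)
v1: (-2.5,1) → rotate → (-2.36594,1.28544) → ×s → (-2.41325,1.31115) → (-2.41,1.31)
v2: (-1,-2.5) → rotate → (-1.28544,-2.36594) → ×s → (-1.31115,-2.41325) → (-1.31,-2.41)
v3: (0.5,0) → rotate → (0.49657,-0.05846) → ×s → (0.50650,-0.05963) → (0.51,-0.06)
v4: (-0.5,1) → rotate → (-0.37965,1.05160) → ×s → (-0.38725,1.07263) → (-0.39,1.07)

Cross-section at z=0.5: (-2.41,1.31) (-1.31,-2.41) (0.51,-0.06) (-0.39,1.07)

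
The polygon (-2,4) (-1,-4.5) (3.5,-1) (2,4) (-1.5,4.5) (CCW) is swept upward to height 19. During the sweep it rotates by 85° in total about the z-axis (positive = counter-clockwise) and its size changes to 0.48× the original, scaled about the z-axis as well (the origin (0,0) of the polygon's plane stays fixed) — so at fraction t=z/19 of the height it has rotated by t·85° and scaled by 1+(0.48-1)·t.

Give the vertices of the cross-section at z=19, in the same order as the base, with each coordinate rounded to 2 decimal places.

t = z/height = 19/19 = 1
s = 1 + (scale-1)·z/height = 1 + (0.48-1)·19/19 = 0.480000
θ = twist·z/height = 85°·19/19 = 85.0000° = 1.483530 rad
cos θ = 0.087156, sin θ = 0.996195 (intermediates below are computed at full precision and shown rounded to 5 d.p.)
v1: (-2,4) → rotate → (-4.15909,-1.64377) → ×s → (-1.99636,-0.78901) → (-2.00,-0.79)
v2: (-1,-4.5) → rotate → (4.39572,-1.38840) → ×s → (2.10995,-0.66643) → (2.11,-0.67)
v3: (3.5,-1) → rotate → (1.30124,3.39953) → ×s → (0.62460,1.63177) → (0.62,1.63)
v4: (2,4) → rotate → (-3.81047,2.34101) → ×s → (-1.82902,1.12369) → (-1.83,1.12)
v5: (-1.5,4.5) → rotate → (-4.61361,-1.10209) → ×s → (-2.21453,-0.52900) → (-2.21,-0.53)

Cross-section at z=19: (-2.00,-0.79) (2.11,-0.67) (0.62,1.63) (-1.83,1.12) (-2.21,-0.53)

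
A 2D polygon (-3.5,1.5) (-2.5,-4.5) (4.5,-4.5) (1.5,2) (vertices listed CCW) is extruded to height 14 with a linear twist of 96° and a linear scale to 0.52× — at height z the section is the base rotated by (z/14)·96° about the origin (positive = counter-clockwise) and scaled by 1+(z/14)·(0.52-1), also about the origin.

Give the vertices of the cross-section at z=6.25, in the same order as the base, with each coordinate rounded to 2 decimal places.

t = z/height = 6.25/14 = 0.446429
s = 1 + (scale-1)·z/height = 1 + (0.52-1)·6.25/14 = 0.785714
θ = twist·z/height = 96°·6.25/14 = 42.8571° = 0.747998 rad
cos θ = 0.733052, sin θ = 0.680173 (intermediates below are computed at full precision and shown rounded to 5 d.p.)
v1: (-3.5,1.5) → rotate → (-3.58594,-1.28103) → ×s → (-2.81752,-1.00652) → (-2.82,-1.01)
v2: (-2.5,-4.5) → rotate → (1.22815,-4.99917) → ×s → (0.96497,-3.92792) → (0.96,-3.93)
v3: (4.5,-4.5) → rotate → (6.35951,-0.23796) → ×s → (4.99676,-0.18697) → (5.00,-0.19)
v4: (1.5,2) → rotate → (-0.26077,2.48636) → ×s → (-0.20489,1.95357) → (-0.20,1.95)

Cross-section at z=6.25: (-2.82,-1.01) (0.96,-3.93) (5.00,-0.19) (-0.20,1.95)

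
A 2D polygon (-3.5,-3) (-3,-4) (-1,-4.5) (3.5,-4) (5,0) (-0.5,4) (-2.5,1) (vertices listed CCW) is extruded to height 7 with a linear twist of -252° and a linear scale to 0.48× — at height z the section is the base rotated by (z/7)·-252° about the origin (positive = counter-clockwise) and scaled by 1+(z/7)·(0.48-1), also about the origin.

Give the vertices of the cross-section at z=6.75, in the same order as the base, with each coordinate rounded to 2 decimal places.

t = z/height = 6.75/7 = 0.964286
s = 1 + (scale-1)·z/height = 1 + (0.48-1)·6.75/7 = 0.498571
θ = twist·z/height = -252°·6.75/7 = -243.0000° = -4.241150 rad
cos θ = -0.453990, sin θ = 0.891007 (intermediates below are computed at full precision and shown rounded to 5 d.p.)
v1: (-3.5,-3) → rotate → (4.26199,-1.75655) → ×s → (2.12490,-0.87577) → (2.12,-0.88)
v2: (-3,-4) → rotate → (4.92600,-0.85706) → ×s → (2.45596,-0.42730) → (2.46,-0.43)
v3: (-1,-4.5) → rotate → (4.46352,1.15195) → ×s → (2.22538,0.57433) → (2.23,0.57)
v4: (3.5,-4) → rotate → (1.97506,4.93448) → ×s → (0.98471,2.46019) → (0.98,2.46)
v5: (5,0) → rotate → (-2.26995,4.45503) → ×s → (-1.13173,2.22115) → (-1.13,2.22)
v6: (-0.5,4) → rotate → (-3.33703,-2.26147) → ×s → (-1.66375,-1.12750) → (-1.66,-1.13)
v7: (-2.5,1) → rotate → (0.24397,-2.68151) → ×s → (0.12164,-1.33692) → (0.12,-1.34)

Cross-section at z=6.75: (2.12,-0.88) (2.46,-0.43) (2.23,0.57) (0.98,2.46) (-1.13,2.22) (-1.66,-1.13) (0.12,-1.34)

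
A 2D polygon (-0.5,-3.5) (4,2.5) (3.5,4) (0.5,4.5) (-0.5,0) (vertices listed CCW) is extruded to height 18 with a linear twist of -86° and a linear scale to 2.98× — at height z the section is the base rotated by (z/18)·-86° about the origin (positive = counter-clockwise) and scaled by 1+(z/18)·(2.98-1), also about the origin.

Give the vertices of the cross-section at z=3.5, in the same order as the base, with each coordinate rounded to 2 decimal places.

t = z/height = 3.5/18 = 0.194444
s = 1 + (scale-1)·z/height = 1 + (2.98-1)·3.5/18 = 1.385000
θ = twist·z/height = -86°·3.5/18 = -16.7222° = -0.291858 rad
cos θ = 0.957711, sin θ = -0.287732 (intermediates below are computed at full precision and shown rounded to 5 d.p.)
v1: (-0.5,-3.5) → rotate → (-1.48592,-3.20812) → ×s → (-2.05800,-4.44325) → (-2.06,-4.44)
v2: (4,2.5) → rotate → (4.55017,1.24335) → ×s → (6.30199,1.72204) → (6.30,1.72)
v3: (3.5,4) → rotate → (4.50292,2.82378) → ×s → (6.23654,3.91094) → (6.24,3.91)
v4: (0.5,4.5) → rotate → (1.77365,4.16583) → ×s → (2.45650,5.76968) → (2.46,5.77)
v5: (-0.5,0) → rotate → (-0.47886,0.14387) → ×s → (-0.66321,0.19925) → (-0.66,0.20)

Cross-section at z=3.5: (-2.06,-4.44) (6.30,1.72) (6.24,3.91) (2.46,5.77) (-0.66,0.20)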